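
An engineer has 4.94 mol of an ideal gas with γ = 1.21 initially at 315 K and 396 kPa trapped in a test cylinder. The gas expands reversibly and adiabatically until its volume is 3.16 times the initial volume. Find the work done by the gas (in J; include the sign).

V₁ = nRT₁/P₁ = 4.94×8.314×315/396 = 32.7 L.
Adiabatic: TV^(γ−1) = const ⇒ T₂ = 315×(0.316)^0.210 = 247 K; PV^γ = const ⇒ P₂ = 98.4 kPa.
ΔU = nCvΔT = 4.94×39.6×(247−315) = -13200 J.
Q = 0 for an adiabatic process, so W = −ΔU = 13200 J.

13200 J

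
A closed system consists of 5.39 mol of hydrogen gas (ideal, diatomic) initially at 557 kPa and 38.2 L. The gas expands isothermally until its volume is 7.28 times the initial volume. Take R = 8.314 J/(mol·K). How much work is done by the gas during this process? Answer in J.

T₁ = P₁V₁/(nR) = 557×38.2/(5.39×8.314) = 475 K.
Isothermal: T stays 475 K; PV = const ⇒ V₂ = 278 L, P₂ = 76.5 kPa.
W = nRT ln(V₂/V₁) = 5.39×8.314×475×ln(7.28) = 42200 J.

42200 J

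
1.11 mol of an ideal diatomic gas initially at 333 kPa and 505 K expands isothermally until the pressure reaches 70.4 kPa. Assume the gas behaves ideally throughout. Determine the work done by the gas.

7240 J

V₁ = nRT₁/P₁ = 1.11×8.314×505/333 = 14.0 L.
Isothermal: T stays 505 K; PV = const ⇒ V₂ = 66.2 L, P₂ = 70.4 kPa.
W = nRT ln(V₂/V₁) = 1.11×8.314×505×ln(4.73) = 7240 J.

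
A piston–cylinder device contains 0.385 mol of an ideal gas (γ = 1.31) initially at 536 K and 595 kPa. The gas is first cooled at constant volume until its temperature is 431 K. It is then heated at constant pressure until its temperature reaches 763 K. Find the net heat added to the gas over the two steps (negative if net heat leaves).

3410 J

V₁ = nRT₁/P₁ = 0.385×8.314×536/595 = 2.88 L.
Step 1 — Isochoric: V stays 2.88 L; P/T = const ⇒ T₂ = 431 K, P₂ = 478 kPa.
W = 0 (no volume change).
ΔU = nCvΔT = 0.385×26.8×(431−536) = -1080 J.
Q = ΔU = -1080 J.
State after step 1: P = 478 kPa, V = 2.88 L, T = 431 K.
Step 2 — Isobaric: P stays 478 kPa; V/T = const ⇒ T₂ = 763 K, V₂ = 5.10 L.
W = PΔV = 478×(5.10−2.88) kPa·L = 1060 J.
ΔU = nCvΔT = 0.385×26.8×(763−431) = 3430 J.
Q = ΔU + W = nCpΔT = 4490 J.
Net over both steps: W = 1060 J, Q = 3410 J, ΔU = 2340 J.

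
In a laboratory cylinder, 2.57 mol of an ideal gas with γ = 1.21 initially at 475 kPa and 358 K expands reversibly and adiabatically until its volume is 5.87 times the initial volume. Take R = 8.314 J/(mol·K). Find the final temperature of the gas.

V₁ = nRT₁/P₁ = 2.57×8.314×358/475 = 16.1 L.
Adiabatic: TV^(γ−1) = const ⇒ T₂ = 358×(0.170)^0.210 = 247 K; PV^γ = const ⇒ P₂ = 55.8 kPa.

247 K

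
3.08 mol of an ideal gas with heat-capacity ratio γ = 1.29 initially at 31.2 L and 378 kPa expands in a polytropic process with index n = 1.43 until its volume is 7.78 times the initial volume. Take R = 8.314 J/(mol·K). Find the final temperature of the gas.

191 K

T₁ = P₁V₁/(nR) = 378×31.2/(3.08×8.314) = 461 K.
Polytropic n=1.43: T₂ = T₁(V₁/V₂)^(n−1) = 461×(0.129)^0.43 = 191 K; P₂ = P₁(V₁/V₂)^n = 20.1 kPa.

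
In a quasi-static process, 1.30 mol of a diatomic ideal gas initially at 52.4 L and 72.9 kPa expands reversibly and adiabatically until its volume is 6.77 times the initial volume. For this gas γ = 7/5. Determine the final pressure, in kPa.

T₁ = P₁V₁/(nR) = 72.9×52.4/(1.30×8.314) = 353 K.
Adiabatic: TV^(γ−1) = const ⇒ T₂ = 353×(0.148)^0.400 = 164 K; PV^γ = const ⇒ P₂ = 5.01 kPa.

5.01 kPa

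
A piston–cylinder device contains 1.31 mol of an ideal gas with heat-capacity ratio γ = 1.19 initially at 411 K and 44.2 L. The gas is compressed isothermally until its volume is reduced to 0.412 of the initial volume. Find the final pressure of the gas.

246 kPa

P₁ = nRT₁/V₁ = 1.31×8.314×411/44.2 = 101 kPa.
Isothermal: T stays 411 K; PV = const ⇒ V₂ = 18.2 L, P₂ = 246 kPa.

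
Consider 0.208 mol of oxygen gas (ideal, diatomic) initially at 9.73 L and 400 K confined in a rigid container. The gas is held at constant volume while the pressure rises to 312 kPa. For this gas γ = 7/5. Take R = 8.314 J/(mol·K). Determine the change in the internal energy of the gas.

5860 J

P₁ = nRT₁/V₁ = 0.208×8.314×400/9.73 = 71.1 kPa.
Isochoric: V stays 9.73 L; P/T = const ⇒ T₂ = 1760 K, P₂ = 312 kPa.
For an ideal gas ΔU = nCvΔT with Cv = (5/2)R = 20.8 J/(mol·K).
ΔU = 0.208×20.8×(1760−400) = 5860 J.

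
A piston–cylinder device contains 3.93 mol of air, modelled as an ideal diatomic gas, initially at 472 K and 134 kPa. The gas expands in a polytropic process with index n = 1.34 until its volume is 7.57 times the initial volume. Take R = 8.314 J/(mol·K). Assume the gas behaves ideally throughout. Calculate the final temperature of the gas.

V₁ = nRT₁/P₁ = 3.93×8.314×472/134 = 115 L.
Polytropic n=1.34: T₂ = T₁(V₁/V₂)^(n−1) = 472×(0.132)^0.34 = 237 K; P₂ = P₁(V₁/V₂)^n = 8.89 kPa.

237 K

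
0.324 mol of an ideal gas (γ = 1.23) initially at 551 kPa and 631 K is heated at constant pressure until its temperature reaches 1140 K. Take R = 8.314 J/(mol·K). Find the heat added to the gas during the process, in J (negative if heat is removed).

V₁ = nRT₁/P₁ = 0.324×8.314×631/551 = 3.08 L.
Isobaric: P stays 551 kPa; V/T = const ⇒ T₂ = 1140 K, V₂ = 5.57 L.
W = PΔV = 551×(5.57−3.08) kPa·L = 1370 J.
ΔU = nCvΔT = 0.324×36.1×(1140−631) = 5960 J.
Q = ΔU + W = nCpΔT = 7330 J.

7330 J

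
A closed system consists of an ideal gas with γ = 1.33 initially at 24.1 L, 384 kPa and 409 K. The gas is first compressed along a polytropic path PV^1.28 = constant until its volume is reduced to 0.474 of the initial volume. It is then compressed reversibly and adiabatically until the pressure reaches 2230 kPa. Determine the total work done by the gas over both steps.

n = P₁V₁/(RT₁) = 384×24.1/(8.314×409) = 2.72 mol.
Step 1 — Polytropic n=1.28: T₂ = T₁(V₁/V₂)^(n−1) = 409×(2.11)^0.28 = 504 K; P₂ = P₁(V₁/V₂)^n = 998 kPa.
W = (P₁V₁−P₂V₂)/(n−1) = (384×24.1−998×11.4)/0.28 = -7680 J.
ΔU = nCvΔT = 2.72×25.2×(504−409) = 6520 J.
Q = ΔU + W = -1160 J.
State after step 1: P = 998 kPa, V = 11.4 L, T = 504 K.
Step 2 — Adiabatic: T₂/T₁ = (P₂/P₁)^((γ−1)/γ) ⇒ T₂ = 504×(2.23)^0.248 = 615 K; V₂ = 6.24 L.
ΔU = nCvΔT = 2.72×25.2×(615−504) = 7630 J.
Q = 0 for an adiabatic process, so W = −ΔU = -7630 J.
Net over both steps: W = -15300 J, Q = -1160 J, ΔU = 14100 J.

-15300 J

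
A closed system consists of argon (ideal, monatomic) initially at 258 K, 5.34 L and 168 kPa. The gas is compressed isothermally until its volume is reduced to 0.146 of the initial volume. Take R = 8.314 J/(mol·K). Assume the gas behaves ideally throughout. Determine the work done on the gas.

1730 J

n = P₁V₁/(RT₁) = 168×5.34/(8.314×258) = 0.418 mol.
Isothermal: T stays 258 K; PV = const ⇒ V₂ = 0.780 L, P₂ = 1150 kPa.
W = nRT ln(V₂/V₁) = 0.418×8.314×258×ln(0.146) = -1730 J.
Work done on the gas = −W_by = 1730 J.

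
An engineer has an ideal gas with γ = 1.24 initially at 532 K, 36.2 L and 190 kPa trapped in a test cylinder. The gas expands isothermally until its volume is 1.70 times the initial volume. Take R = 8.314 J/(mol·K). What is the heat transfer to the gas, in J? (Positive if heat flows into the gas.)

n = P₁V₁/(RT₁) = 190×36.2/(8.314×532) = 1.56 mol.
Isothermal: T stays 532 K; PV = const ⇒ V₂ = 61.5 L, P₂ = 112 kPa.
ΔU = 0 (ideal gas, T constant).
W = nRT ln(V₂/V₁) = 1.56×8.314×532×ln(1.70) = 3650 J.
Q = ΔU + W = 3650 J.

3650 J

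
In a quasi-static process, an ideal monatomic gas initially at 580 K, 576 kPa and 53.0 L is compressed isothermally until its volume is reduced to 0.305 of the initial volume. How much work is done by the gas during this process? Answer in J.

n = P₁V₁/(RT₁) = 576×53.0/(8.314×580) = 6.33 mol.
Isothermal: T stays 580 K; PV = const ⇒ V₂ = 16.2 L, P₂ = 1890 kPa.
W = nRT ln(V₂/V₁) = 6.33×8.314×580×ln(0.305) = -36300 J.

-36300 J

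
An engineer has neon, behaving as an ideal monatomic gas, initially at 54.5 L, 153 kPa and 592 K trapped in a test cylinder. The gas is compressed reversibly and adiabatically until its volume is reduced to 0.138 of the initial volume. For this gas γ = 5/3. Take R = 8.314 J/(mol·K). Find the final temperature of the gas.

Adiabatic: TV^(γ−1) = const ⇒ T₂ = 592×(7.25)^0.667 = 2220 K; PV^γ = const ⇒ P₂ = 4150 kPa.

2220 K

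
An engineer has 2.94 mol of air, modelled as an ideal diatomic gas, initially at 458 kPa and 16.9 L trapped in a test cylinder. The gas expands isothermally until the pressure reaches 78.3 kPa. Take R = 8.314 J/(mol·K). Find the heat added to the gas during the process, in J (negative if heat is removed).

13700 J

T₁ = P₁V₁/(nR) = 458×16.9/(2.94×8.314) = 317 K.
Isothermal: T stays 317 K; PV = const ⇒ V₂ = 98.9 L, P₂ = 78.3 kPa.
ΔU = 0 (ideal gas, T constant).
W = nRT ln(V₂/V₁) = 2.94×8.314×317×ln(5.85) = 13700 J.
Q = ΔU + W = 13700 J.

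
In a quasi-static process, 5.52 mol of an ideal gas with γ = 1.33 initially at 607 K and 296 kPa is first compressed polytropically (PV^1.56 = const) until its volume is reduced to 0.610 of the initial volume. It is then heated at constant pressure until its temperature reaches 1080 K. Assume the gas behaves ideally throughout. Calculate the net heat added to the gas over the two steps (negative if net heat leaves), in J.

62700 J

V₁ = nRT₁/P₁ = 5.52×8.314×607/296 = 94.1 L.
Step 1 — Polytropic n=1.56: T₂ = T₁(V₁/V₂)^(n−1) = 607×(1.64)^0.56 = 801 K; P₂ = P₁(V₁/V₂)^n = 640 kPa.
W = (P₁V₁−P₂V₂)/(n−1) = (296×94.1−640×57.4)/0.56 = -15900 J.
ΔU = nCvΔT = 5.52×25.2×(801−607) = 26900 J.
Q = ΔU + W = 11100 J.
State after step 1: P = 640 kPa, V = 57.4 L, T = 801 K.
Step 2 — Isobaric: P stays 640 kPa; V/T = const ⇒ T₂ = 1080 K, V₂ = 77.4 L.
W = PΔV = 640×(77.4−57.4) kPa·L = 12800 J.
ΔU = nCvΔT = 5.52×25.2×(1080−801) = 38900 J.
Q = ΔU + W = nCpΔT = 51700 J.
Net over both steps: W = -3040 J, Q = 62700 J, ΔU = 65800 J.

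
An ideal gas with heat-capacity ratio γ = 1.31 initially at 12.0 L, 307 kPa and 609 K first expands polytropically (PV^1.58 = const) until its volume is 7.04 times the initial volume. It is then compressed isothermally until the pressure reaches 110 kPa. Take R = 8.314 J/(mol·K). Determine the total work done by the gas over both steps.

1860 J

n = P₁V₁/(RT₁) = 307×12.0/(8.314×609) = 0.728 mol.
Step 1 — Polytropic n=1.58: T₂ = T₁(V₁/V₂)^(n−1) = 609×(0.142)^0.58 = 196 K; P₂ = P₁(V₁/V₂)^n = 14.1 kPa.
W = (P₁V₁−P₂V₂)/(n−1) = (307×12.0−14.1×84.5)/0.58 = 4300 J.
ΔU = nCvΔT = 0.728×26.8×(196−609) = -8050 J.
Q = ΔU + W = -3750 J.
State after step 1: P = 14.1 kPa, V = 84.5 L, T = 196 K.
Step 2 — Isothermal: T stays 196 K; PV = const ⇒ V₂ = 10.8 L, P₂ = 110 kPa.
ΔU = 0 (ideal gas, T constant).
W = nRT ln(V₂/V₁) = 0.728×8.314×196×ln(0.128) = -2440 J.
Q = ΔU + W = -2440 J.
Net over both steps: W = 1860 J, Q = -6190 J, ΔU = -8050 J.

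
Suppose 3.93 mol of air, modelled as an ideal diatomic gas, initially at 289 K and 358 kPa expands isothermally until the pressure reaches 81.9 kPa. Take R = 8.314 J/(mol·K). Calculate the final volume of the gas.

V₁ = nRT₁/P₁ = 3.93×8.314×289/358 = 26.4 L.
Isothermal: T stays 289 K; PV = const ⇒ V₂ = 115 L, P₂ = 81.9 kPa.

115 L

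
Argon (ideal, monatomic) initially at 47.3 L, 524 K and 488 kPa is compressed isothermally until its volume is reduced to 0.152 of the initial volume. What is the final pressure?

3210 kPa

Isothermal: T stays 524 K; PV = const ⇒ V₂ = 7.19 L, P₂ = 3210 kPa.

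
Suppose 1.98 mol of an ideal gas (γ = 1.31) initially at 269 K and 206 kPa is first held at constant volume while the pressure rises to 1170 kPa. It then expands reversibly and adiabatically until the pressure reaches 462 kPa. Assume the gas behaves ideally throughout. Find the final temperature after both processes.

V₁ = nRT₁/P₁ = 1.98×8.314×269/206 = 21.5 L.
Step 1 — Isochoric: V stays 21.5 L; P/T = const ⇒ T₂ = 1530 K, P₂ = 1170 kPa.
W = 0 (no volume change).
ΔU = nCvΔT = 1.98×26.8×(1530−269) = 66800 J.
Q = ΔU = 66800 J.
State after step 1: P = 1170 kPa, V = 21.5 L, T = 1530 K.
Step 2 — Adiabatic: T₂/T₁ = (P₂/P₁)^((γ−1)/γ) ⇒ T₂ = 1530×(0.395)^0.237 = 1230 K; V₂ = 43.7 L.
ΔU = nCvΔT = 1.98×26.8×(1230−1530) = -16000 J.
Q = 0 for an adiabatic process, so W = −ΔU = 16000 J.
Net over both steps: W = 16000 J, Q = 66800 J, ΔU = 50800 J.

1230 K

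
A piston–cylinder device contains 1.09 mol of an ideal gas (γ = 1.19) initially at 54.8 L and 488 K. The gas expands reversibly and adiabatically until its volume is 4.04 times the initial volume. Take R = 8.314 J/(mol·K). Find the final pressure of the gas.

15.3 kPa

P₁ = nRT₁/V₁ = 1.09×8.314×488/54.8 = 80.7 kPa.
Adiabatic: TV^(γ−1) = const ⇒ T₂ = 488×(0.248)^0.190 = 374 K; PV^γ = const ⇒ P₂ = 15.3 kPa.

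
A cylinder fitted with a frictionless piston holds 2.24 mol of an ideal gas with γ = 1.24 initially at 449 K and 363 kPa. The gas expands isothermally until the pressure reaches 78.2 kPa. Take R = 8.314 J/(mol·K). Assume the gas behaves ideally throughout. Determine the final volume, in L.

107 L

V₁ = nRT₁/P₁ = 2.24×8.314×449/363 = 23.0 L.
Isothermal: T stays 449 K; PV = const ⇒ V₂ = 107 L, P₂ = 78.2 kPa.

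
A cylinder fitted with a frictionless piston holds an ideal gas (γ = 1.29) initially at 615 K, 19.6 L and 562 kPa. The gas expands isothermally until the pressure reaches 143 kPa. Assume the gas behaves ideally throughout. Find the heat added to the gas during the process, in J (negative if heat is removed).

15100 J

n = P₁V₁/(RT₁) = 562×19.6/(8.314×615) = 2.15 mol.
Isothermal: T stays 615 K; PV = const ⇒ V₂ = 77.0 L, P₂ = 143 kPa.
ΔU = 0 (ideal gas, T constant).
W = nRT ln(V₂/V₁) = 2.15×8.314×615×ln(3.93) = 15100 J.
Q = ΔU + W = 15100 J.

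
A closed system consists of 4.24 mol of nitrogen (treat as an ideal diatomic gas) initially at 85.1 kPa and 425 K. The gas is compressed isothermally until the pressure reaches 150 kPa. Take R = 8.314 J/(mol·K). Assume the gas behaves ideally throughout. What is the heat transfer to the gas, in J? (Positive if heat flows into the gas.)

V₁ = nRT₁/P₁ = 4.24×8.314×425/85.1 = 176 L.
Isothermal: T stays 425 K; PV = const ⇒ V₂ = 99.9 L, P₂ = 150 kPa.
ΔU = 0 (ideal gas, T constant).
W = nRT ln(V₂/V₁) = 4.24×8.314×425×ln(0.567) = -8490 J.
Q = ΔU + W = -8490 J.

-8490 J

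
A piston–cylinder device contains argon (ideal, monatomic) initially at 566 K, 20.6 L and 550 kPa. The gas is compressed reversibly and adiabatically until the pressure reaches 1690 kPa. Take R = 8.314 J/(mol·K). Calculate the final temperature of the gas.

Adiabatic: T₂/T₁ = (P₂/P₁)^((γ−1)/γ) ⇒ T₂ = 566×(3.07)^0.400 = 887 K; V₂ = 10.5 L.

887 K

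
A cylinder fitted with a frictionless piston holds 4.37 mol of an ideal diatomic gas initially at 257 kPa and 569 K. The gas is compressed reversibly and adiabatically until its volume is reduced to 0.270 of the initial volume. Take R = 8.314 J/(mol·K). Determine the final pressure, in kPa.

V₁ = nRT₁/P₁ = 4.37×8.314×569/257 = 80.4 L.
Adiabatic: TV^(γ−1) = const ⇒ T₂ = 569×(3.70)^0.400 = 961 K; PV^γ = const ⇒ P₂ = 1610 kPa.

1610 kPa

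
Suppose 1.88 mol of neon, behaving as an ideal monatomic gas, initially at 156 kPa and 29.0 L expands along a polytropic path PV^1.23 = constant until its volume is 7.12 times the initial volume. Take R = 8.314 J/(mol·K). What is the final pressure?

T₁ = P₁V₁/(nR) = 156×29.0/(1.88×8.314) = 289 K.
Polytropic n=1.23: T₂ = T₁(V₁/V₂)^(n−1) = 289×(0.140)^0.23 = 184 K; P₂ = P₁(V₁/V₂)^n = 13.9 kPa.

13.9 kPa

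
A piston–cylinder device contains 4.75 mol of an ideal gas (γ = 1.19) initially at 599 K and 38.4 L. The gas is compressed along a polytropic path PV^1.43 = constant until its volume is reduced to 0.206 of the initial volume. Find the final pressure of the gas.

P₁ = nRT₁/V₁ = 4.75×8.314×599/38.4 = 616 kPa.
Polytropic n=1.43: T₂ = T₁(V₁/V₂)^(n−1) = 599×(4.85)^0.43 = 1180 K; P₂ = P₁(V₁/V₂)^n = 5900 kPa.

5900 kPa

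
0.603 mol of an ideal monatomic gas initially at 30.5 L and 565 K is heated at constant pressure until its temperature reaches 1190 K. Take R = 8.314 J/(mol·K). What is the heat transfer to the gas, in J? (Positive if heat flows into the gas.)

7830 J

P₁ = nRT₁/V₁ = 0.603×8.314×565/30.5 = 92.9 kPa.
Isobaric: P stays 92.9 kPa; V/T = const ⇒ T₂ = 1190 K, V₂ = 64.2 L.
W = PΔV = 92.9×(64.2−30.5) kPa·L = 3130 J.
ΔU = nCvΔT = 0.603×12.5×(1190−565) = 4700 J.
Q = ΔU + W = nCpΔT = 7830 J.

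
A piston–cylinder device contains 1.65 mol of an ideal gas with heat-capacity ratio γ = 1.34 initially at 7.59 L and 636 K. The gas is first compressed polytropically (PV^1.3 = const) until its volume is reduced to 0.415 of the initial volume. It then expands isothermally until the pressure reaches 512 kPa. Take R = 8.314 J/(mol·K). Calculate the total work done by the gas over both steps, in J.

13400 J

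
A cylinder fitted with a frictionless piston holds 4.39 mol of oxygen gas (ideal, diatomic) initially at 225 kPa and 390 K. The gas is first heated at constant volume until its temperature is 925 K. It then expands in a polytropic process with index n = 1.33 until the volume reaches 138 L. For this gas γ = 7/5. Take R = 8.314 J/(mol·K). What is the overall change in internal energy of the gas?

29700 J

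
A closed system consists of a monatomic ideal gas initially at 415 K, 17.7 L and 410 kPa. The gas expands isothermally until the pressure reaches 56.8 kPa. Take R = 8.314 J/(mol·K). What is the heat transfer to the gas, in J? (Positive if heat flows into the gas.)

14300 J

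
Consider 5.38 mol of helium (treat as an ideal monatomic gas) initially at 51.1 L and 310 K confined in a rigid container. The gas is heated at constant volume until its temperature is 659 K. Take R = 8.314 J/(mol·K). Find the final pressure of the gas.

P₁ = nRT₁/V₁ = 5.38×8.314×310/51.1 = 271 kPa.
Isochoric: V stays 51.1 L; P/T = const ⇒ T₂ = 659 K, P₂ = 577 kPa.

577 kPa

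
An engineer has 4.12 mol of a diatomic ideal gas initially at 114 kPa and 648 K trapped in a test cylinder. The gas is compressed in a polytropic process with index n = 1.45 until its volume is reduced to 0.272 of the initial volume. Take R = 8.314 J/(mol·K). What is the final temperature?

1160 K

V₁ = nRT₁/P₁ = 4.12×8.314×648/114 = 195 L.
Polytropic n=1.45: T₂ = T₁(V₁/V₂)^(n−1) = 648×(3.68)^0.45 = 1160 K; P₂ = P₁(V₁/V₂)^n = 753 kPa.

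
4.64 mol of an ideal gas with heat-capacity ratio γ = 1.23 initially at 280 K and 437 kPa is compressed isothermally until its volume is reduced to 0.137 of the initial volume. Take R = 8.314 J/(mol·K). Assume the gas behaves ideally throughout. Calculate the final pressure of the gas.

V₁ = nRT₁/P₁ = 4.64×8.314×280/437 = 24.7 L.
Isothermal: T stays 280 K; PV = const ⇒ V₂ = 3.39 L, P₂ = 3190 kPa.

3190 kPa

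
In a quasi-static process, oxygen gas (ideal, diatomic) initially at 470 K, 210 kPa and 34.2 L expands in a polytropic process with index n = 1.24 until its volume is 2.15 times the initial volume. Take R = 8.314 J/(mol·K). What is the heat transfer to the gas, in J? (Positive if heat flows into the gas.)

2010 J

n = P₁V₁/(RT₁) = 210×34.2/(8.314×470) = 1.84 mol.
Polytropic n=1.24: T₂ = T₁(V₁/V₂)^(n−1) = 470×(0.465)^0.24 = 391 K; P₂ = P₁(V₁/V₂)^n = 81.3 kPa.
W = (P₁V₁−P₂V₂)/(n−1) = (210×34.2−81.3×73.5)/0.24 = 5020 J.
ΔU = nCvΔT = 1.84×20.8×(391−470) = -3010 J.
Q = ΔU + W = 2010 J.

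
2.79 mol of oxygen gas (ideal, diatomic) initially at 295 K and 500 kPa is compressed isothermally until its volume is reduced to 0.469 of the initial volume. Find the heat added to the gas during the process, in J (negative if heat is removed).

V₁ = nRT₁/P₁ = 2.79×8.314×295/500 = 13.7 L.
Isothermal: T stays 295 K; PV = const ⇒ V₂ = 6.42 L, P₂ = 1070 kPa.
ΔU = 0 (ideal gas, T constant).
W = nRT ln(V₂/V₁) = 2.79×8.314×295×ln(0.469) = -5180 J.
Q = ΔU + W = -5180 J.

-5180 J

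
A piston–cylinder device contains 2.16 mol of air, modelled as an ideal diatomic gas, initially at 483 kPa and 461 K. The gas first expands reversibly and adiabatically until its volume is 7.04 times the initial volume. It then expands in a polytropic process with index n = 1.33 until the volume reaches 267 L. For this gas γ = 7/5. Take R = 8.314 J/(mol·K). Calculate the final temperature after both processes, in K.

V₁ = nRT₁/P₁ = 2.16×8.314×461/483 = 17.1 L.
Step 1 — Adiabatic: TV^(γ−1) = const ⇒ T₂ = 461×(0.142)^0.400 = 211 K; PV^γ = const ⇒ P₂ = 31.4 kPa.
ΔU = nCvΔT = 2.16×20.8×(211−461) = -11200 J.
Q = 0 for an adiabatic process, so W = −ΔU = 11200 J.
State after step 1: P = 31.4 kPa, V = 121 L, T = 211 K.
Step 2 — Polytropic n=1.33: T₂ = T₁(V₁/V₂)^(n−1) = 211×(0.452)^0.33 = 162 K; P₂ = P₁(V₁/V₂)^n = 10.9 kPa.
W = (P₁V₁−P₂V₂)/(n−1) = (31.4×121−10.9×267)/0.33 = 2650 J.
ΔU = nCvΔT = 2.16×20.8×(162−211) = -2190 J.
Q = ΔU + W = 464 J.
Net over both steps: W = 13900 J, Q = 464 J, ΔU = -13400 J.

162 K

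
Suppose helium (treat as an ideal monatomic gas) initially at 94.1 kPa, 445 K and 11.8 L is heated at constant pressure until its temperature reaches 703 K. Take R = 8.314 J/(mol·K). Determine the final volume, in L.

Isobaric: P stays 94.1 kPa; V/T = const ⇒ T₂ = 703 K, V₂ = 18.6 L.

18.6 L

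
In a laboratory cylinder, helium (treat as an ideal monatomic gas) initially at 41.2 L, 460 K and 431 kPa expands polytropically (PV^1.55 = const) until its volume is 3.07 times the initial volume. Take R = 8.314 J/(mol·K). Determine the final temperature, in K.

248 K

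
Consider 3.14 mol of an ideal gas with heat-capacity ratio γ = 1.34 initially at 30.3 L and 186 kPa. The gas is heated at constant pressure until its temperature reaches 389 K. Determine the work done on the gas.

-4520 J

T₁ = P₁V₁/(nR) = 186×30.3/(3.14×8.314) = 216 K.
Isobaric: P stays 186 kPa; V/T = const ⇒ T₂ = 389 K, V₂ = 54.6 L.
W = PΔV = 186×(54.6−30.3) kPa·L = 4520 J.
Work done on the gas = −W_by = -4520 J.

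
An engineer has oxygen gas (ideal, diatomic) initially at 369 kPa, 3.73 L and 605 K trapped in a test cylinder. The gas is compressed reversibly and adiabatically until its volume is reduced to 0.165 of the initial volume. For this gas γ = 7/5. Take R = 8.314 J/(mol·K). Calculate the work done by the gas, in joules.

-3630 J

n = P₁V₁/(RT₁) = 369×3.73/(8.314×605) = 0.274 mol.
Adiabatic: TV^(γ−1) = const ⇒ T₂ = 605×(6.06)^0.400 = 1240 K; PV^γ = const ⇒ P₂ = 4600 kPa.
ΔU = nCvΔT = 0.274×20.8×(1240−605) = 3630 J.
Q = 0 for an adiabatic process, so W = −ΔU = -3630 J.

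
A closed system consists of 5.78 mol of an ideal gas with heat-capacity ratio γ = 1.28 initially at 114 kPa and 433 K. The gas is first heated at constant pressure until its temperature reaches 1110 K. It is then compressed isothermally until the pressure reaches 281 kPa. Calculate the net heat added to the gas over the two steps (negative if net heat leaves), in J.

101000 J

V₁ = nRT₁/P₁ = 5.78×8.314×433/114 = 183 L.
Step 1 — Isobaric: P stays 114 kPa; V/T = const ⇒ T₂ = 1110 K, V₂ = 468 L.
W = PΔV = 114×(468−183) kPa·L = 32500 J.
ΔU = nCvΔT = 5.78×29.7×(1110−433) = 116000 J.
Q = ΔU + W = nCpΔT = 149000 J.
State after step 1: P = 114 kPa, V = 468 L, T = 1110 K.
Step 2 — Isothermal: T stays 1110 K; PV = const ⇒ V₂ = 190 L, P₂ = 281 kPa.
ΔU = 0 (ideal gas, T constant).
W = nRT ln(V₂/V₁) = 5.78×8.314×1110×ln(0.406) = -48100 J.
Q = ΔU + W = -48100 J.
Net over both steps: W = -15600 J, Q = 101000 J, ΔU = 116000 J.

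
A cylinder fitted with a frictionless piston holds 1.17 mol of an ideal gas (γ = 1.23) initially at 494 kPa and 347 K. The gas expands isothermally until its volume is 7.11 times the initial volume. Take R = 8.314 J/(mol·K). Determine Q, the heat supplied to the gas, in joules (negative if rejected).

6620 J

V₁ = nRT₁/P₁ = 1.17×8.314×347/494 = 6.83 L.
Isothermal: T stays 347 K; PV = const ⇒ V₂ = 48.6 L, P₂ = 69.5 kPa.
ΔU = 0 (ideal gas, T constant).
W = nRT ln(V₂/V₁) = 1.17×8.314×347×ln(7.11) = 6620 J.
Q = ΔU + W = 6620 J.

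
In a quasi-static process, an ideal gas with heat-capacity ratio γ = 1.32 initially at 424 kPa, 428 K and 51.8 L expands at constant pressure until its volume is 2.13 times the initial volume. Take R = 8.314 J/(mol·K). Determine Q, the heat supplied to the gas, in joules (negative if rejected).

n = P₁V₁/(RT₁) = 424×51.8/(8.314×428) = 6.17 mol.
Isobaric: P stays 424 kPa; V/T = const ⇒ T₂ = 912 K, V₂ = 110 L.
W = PΔV = 424×(110−51.8) kPa·L = 24800 J.
ΔU = nCvΔT = 6.17×26.0×(912−428) = 77600 J.
Q = ΔU + W = nCpΔT = 102000 J.

102000 J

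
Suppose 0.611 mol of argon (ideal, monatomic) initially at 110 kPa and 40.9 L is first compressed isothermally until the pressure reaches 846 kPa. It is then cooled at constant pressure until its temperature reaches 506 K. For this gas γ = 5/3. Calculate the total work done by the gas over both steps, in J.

-11100 J

T₁ = P₁V₁/(nR) = 110×40.9/(0.611×8.314) = 886 K.
Step 1 — Isothermal: T stays 886 K; PV = const ⇒ V₂ = 5.32 L, P₂ = 846 kPa.
ΔU = 0 (ideal gas, T constant).
W = nRT ln(V₂/V₁) = 0.611×8.314×886×ln(0.130) = -9180 J.
Q = ΔU + W = -9180 J.
State after step 1: P = 846 kPa, V = 5.32 L, T = 886 K.
Step 2 — Isobaric: P stays 846 kPa; V/T = const ⇒ T₂ = 506 K, V₂ = 3.04 L.
W = PΔV = 846×(3.04−5.32) kPa·L = -1930 J.
ΔU = nCvΔT = 0.611×12.5×(506−886) = -2890 J.
Q = ΔU + W = nCpΔT = -4820 J.
Net over both steps: W = -11100 J, Q = -14000 J, ΔU = -2890 J.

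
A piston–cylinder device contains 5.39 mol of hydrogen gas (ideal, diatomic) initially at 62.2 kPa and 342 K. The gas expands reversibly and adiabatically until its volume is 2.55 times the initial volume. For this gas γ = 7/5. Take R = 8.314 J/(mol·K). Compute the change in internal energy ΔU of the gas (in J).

-12000 J

V₁ = nRT₁/P₁ = 5.39×8.314×342/62.2 = 246 L.
Adiabatic: TV^(γ−1) = const ⇒ T₂ = 342×(0.392)^0.400 = 235 K; PV^γ = const ⇒ P₂ = 16.8 kPa.
For an ideal gas ΔU = nCvΔT with Cv = (5/2)R = 20.8 J/(mol·K).
ΔU = 5.39×20.8×(235−342) = -12000 J.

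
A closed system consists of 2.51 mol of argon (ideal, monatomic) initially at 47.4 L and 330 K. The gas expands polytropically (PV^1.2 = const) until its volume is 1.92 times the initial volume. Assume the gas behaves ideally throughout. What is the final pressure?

P₁ = nRT₁/V₁ = 2.51×8.314×330/47.4 = 145 kPa.
Polytropic n=1.2: T₂ = T₁(V₁/V₂)^(n−1) = 330×(0.521)^0.20 = 290 K; P₂ = P₁(V₁/V₂)^n = 66.4 kPa.

66.4 kPa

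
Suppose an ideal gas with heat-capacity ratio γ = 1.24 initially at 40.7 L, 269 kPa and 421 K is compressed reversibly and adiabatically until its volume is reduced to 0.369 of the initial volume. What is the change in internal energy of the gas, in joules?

12300 J

n = P₁V₁/(RT₁) = 269×40.7/(8.314×421) = 3.13 mol.
Adiabatic: TV^(γ−1) = const ⇒ T₂ = 421×(2.71)^0.240 = 535 K; PV^γ = const ⇒ P₂ = 926 kPa.
For an ideal gas ΔU = nCvΔT with Cv = R/(γ−1) = 34.6 J/(mol·K).
ΔU = 3.13×34.6×(535−421) = 12300 J.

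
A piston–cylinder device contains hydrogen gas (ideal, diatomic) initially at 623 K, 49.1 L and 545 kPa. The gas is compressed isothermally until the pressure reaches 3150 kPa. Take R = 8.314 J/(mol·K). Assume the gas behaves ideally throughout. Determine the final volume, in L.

Isothermal: T stays 623 K; PV = const ⇒ V₂ = 8.50 L, P₂ = 3150 kPa.

8.50 L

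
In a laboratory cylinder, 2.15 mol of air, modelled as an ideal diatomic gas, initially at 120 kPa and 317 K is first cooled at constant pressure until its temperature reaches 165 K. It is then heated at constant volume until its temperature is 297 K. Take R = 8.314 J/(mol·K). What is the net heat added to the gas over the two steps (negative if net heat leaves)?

V₁ = nRT₁/P₁ = 2.15×8.314×317/120 = 47.2 L.
Step 1 — Isobaric: P stays 120 kPa; V/T = const ⇒ T₂ = 165 K, V₂ = 24.6 L.
W = PΔV = 120×(24.6−47.2) kPa·L = -2720 J.
ΔU = nCvΔT = 2.15×20.8×(165−317) = -6790 J.
Q = ΔU + W = nCpΔT = -9510 J.
State after step 1: P = 120 kPa, V = 24.6 L, T = 165 K.
Step 2 — Isochoric: V stays 24.6 L; P/T = const ⇒ T₂ = 297 K, P₂ = 216 kPa.
W = 0 (no volume change).
ΔU = nCvΔT = 2.15×20.8×(297−165) = 5900 J.
Q = ΔU = 5900 J.
Net over both steps: W = -2720 J, Q = -3610 J, ΔU = -894 J.

-3610 J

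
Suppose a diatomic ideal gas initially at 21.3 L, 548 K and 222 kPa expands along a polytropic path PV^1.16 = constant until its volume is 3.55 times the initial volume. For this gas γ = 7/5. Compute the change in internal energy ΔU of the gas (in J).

-2170 J

n = P₁V₁/(RT₁) = 222×21.3/(8.314×548) = 1.04 mol.
Polytropic n=1.16: T₂ = T₁(V₁/V₂)^(n−1) = 548×(0.282)^0.16 = 447 K; P₂ = P₁(V₁/V₂)^n = 51.1 kPa.
For an ideal gas ΔU = nCvΔT with Cv = (5/2)R = 20.8 J/(mol·K).
ΔU = 1.04×20.8×(447−548) = -2170 J.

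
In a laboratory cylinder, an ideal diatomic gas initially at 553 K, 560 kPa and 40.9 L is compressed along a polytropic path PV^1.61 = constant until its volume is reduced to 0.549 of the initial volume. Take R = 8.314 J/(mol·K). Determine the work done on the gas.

n = P₁V₁/(RT₁) = 560×40.9/(8.314×553) = 4.98 mol.
Polytropic n=1.61: T₂ = T₁(V₁/V₂)^(n−1) = 553×(1.82)^0.61 = 797 K; P₂ = P₁(V₁/V₂)^n = 1470 kPa.
W = (P₁V₁−P₂V₂)/(n−1) = (560×40.9−1470×22.5)/0.61 = -16600 J.
Work done on the gas = −W_by = 16600 J.

16600 J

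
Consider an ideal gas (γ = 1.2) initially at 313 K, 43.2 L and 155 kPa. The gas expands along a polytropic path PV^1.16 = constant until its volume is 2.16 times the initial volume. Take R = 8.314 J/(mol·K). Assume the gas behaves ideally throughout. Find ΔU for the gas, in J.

-3880 J

n = P₁V₁/(RT₁) = 155×43.2/(8.314×313) = 2.57 mol.
Polytropic n=1.16: T₂ = T₁(V₁/V₂)^(n−1) = 313×(0.463)^0.16 = 277 K; P₂ = P₁(V₁/V₂)^n = 63.4 kPa.
For an ideal gas ΔU = nCvΔT with Cv = R/(γ−1) = 41.6 J/(mol·K).
ΔU = 2.57×41.6×(277−313) = -3880 J.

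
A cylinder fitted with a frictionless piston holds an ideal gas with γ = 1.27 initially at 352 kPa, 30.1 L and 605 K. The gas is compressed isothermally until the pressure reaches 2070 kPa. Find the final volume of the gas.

5.12 L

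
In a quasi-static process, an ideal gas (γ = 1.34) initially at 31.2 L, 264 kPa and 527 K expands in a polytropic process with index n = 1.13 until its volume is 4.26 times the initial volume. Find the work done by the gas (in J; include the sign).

10900 J

n = P₁V₁/(RT₁) = 264×31.2/(8.314×527) = 1.88 mol.
Polytropic n=1.13: T₂ = T₁(V₁/V₂)^(n−1) = 527×(0.235)^0.13 = 437 K; P₂ = P₁(V₁/V₂)^n = 51.3 kPa.
W = (P₁V₁−P₂V₂)/(n−1) = (264×31.2−51.3×133)/0.13 = 10900 J.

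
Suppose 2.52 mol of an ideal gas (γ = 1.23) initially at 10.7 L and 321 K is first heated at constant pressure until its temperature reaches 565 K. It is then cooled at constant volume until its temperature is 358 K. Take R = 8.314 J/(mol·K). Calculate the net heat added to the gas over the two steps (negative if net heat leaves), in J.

8480 J

P₁ = nRT₁/V₁ = 2.52×8.314×321/10.7 = 629 kPa.
Step 1 — Isobaric: P stays 629 kPa; V/T = const ⇒ T₂ = 565 K, V₂ = 18.8 L.
W = PΔV = 629×(18.8−10.7) kPa·L = 5110 J.
ΔU = nCvΔT = 2.52×36.1×(565−321) = 22200 J.
Q = ΔU + W = nCpΔT = 27300 J.
State after step 1: P = 629 kPa, V = 18.8 L, T = 565 K.
Step 2 — Isochoric: V stays 18.8 L; P/T = const ⇒ T₂ = 358 K, P₂ = 398 kPa.
W = 0 (no volume change).
ΔU = nCvΔT = 2.52×36.1×(358−565) = -18900 J.
Q = ΔU = -18900 J.
Net over both steps: W = 5110 J, Q = 8480 J, ΔU = 3370 J.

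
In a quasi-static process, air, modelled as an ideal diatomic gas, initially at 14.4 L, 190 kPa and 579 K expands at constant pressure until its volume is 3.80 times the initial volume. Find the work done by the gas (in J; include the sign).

n = P₁V₁/(RT₁) = 190×14.4/(8.314×579) = 0.568 mol.
Isobaric: P stays 190 kPa; V/T = const ⇒ T₂ = 2200 K, V₂ = 54.7 L.
W = PΔV = 190×(54.7−14.4) kPa·L = 7660 J.

7660 J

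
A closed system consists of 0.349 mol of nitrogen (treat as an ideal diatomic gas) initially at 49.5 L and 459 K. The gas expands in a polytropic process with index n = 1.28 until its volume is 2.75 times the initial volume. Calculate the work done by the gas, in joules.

1170 J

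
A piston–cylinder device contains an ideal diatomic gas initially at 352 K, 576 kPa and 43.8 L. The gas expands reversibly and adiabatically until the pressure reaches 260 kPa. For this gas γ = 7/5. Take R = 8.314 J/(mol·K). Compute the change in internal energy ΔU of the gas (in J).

-12800 J

n = P₁V₁/(RT₁) = 576×43.8/(8.314×352) = 8.62 mol.
Adiabatic: T₂/T₁ = (P₂/P₁)^((γ−1)/γ) ⇒ T₂ = 352×(0.451)^0.286 = 280 K; V₂ = 77.3 L.
For an ideal gas ΔU = nCvΔT with Cv = (5/2)R = 20.8 J/(mol·K).
ΔU = 8.62×20.8×(280−352) = -12800 J.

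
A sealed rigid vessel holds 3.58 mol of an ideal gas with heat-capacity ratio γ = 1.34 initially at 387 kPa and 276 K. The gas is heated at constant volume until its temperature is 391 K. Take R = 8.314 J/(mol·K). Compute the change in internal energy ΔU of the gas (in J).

10100 J

V₁ = nRT₁/P₁ = 3.58×8.314×276/387 = 21.2 L.
Isochoric: V stays 21.2 L; P/T = const ⇒ T₂ = 391 K, P₂ = 548 kPa.
For an ideal gas ΔU = nCvΔT with Cv = R/(γ−1) = 24.5 J/(mol·K).
ΔU = 3.58×24.5×(391−276) = 10100 J.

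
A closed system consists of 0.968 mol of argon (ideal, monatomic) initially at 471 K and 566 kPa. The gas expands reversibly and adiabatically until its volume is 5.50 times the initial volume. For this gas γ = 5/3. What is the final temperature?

151 K

V₁ = nRT₁/P₁ = 0.968×8.314×471/566 = 6.70 L.
Adiabatic: TV^(γ−1) = const ⇒ T₂ = 471×(0.182)^0.667 = 151 K; PV^γ = const ⇒ P₂ = 33.0 kPa.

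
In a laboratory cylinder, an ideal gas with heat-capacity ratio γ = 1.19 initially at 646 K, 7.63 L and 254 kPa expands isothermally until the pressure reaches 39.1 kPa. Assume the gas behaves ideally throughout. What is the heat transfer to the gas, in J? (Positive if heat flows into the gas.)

n = P₁V₁/(RT₁) = 254×7.63/(8.314×646) = 0.361 mol.
Isothermal: T stays 646 K; PV = const ⇒ V₂ = 49.6 L, P₂ = 39.1 kPa.
ΔU = 0 (ideal gas, T constant).
W = nRT ln(V₂/V₁) = 0.361×8.314×646×ln(6.50) = 3630 J.
Q = ΔU + W = 3630 J.

3630 J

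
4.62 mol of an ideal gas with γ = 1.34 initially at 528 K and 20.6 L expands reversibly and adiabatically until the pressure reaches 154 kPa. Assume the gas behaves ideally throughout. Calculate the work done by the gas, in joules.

22400 J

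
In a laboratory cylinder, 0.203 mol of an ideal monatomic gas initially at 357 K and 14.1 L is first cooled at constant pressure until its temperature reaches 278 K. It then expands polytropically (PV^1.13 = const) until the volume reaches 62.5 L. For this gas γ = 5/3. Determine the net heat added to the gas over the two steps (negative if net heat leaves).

255 J

P₁ = nRT₁/V₁ = 0.203×8.314×357/14.1 = 42.7 kPa.
Step 1 — Isobaric: P stays 42.7 kPa; V/T = const ⇒ T₂ = 278 K, V₂ = 11.0 L.
W = PΔV = 42.7×(11.0−14.1) kPa·L = -133 J.
ΔU = nCvΔT = 0.203×12.5×(278−357) = -200 J.
Q = ΔU + W = nCpΔT = -333 J.
State after step 1: P = 42.7 kPa, V = 11.0 L, T = 278 K.
Step 2 — Polytropic n=1.13: T₂ = T₁(V₁/V₂)^(n−1) = 278×(0.176)^0.13 = 222 K; P₂ = P₁(V₁/V₂)^n = 5.99 kPa.
W = (P₁V₁−P₂V₂)/(n−1) = (42.7×11.0−5.99×62.5)/0.13 = 730 J.
ΔU = nCvΔT = 0.203×12.5×(222−278) = -142 J.
Q = ΔU + W = 588 J.
Net over both steps: W = 597 J, Q = 255 J, ΔU = -342 J.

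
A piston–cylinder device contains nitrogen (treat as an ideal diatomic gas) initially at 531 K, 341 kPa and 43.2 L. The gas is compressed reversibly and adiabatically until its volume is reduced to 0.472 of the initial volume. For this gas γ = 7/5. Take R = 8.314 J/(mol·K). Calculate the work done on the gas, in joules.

12900 J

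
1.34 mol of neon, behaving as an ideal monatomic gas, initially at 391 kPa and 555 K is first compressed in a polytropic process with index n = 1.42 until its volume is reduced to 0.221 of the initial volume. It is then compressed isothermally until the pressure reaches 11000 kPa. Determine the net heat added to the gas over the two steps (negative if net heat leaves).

-18700 J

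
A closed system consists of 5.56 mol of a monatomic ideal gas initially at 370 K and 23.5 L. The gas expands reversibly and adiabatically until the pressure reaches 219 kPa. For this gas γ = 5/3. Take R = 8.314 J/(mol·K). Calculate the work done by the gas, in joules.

9790 J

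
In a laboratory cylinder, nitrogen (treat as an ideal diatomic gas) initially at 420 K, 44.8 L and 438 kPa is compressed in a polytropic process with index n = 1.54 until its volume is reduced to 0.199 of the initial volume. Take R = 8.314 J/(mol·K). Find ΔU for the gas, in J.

n = P₁V₁/(RT₁) = 438×44.8/(8.314×420) = 5.62 mol.
Polytropic n=1.54: T₂ = T₁(V₁/V₂)^(n−1) = 420×(5.03)^0.54 = 1000 K; P₂ = P₁(V₁/V₂)^n = 5260 kPa.
For an ideal gas ΔU = nCvΔT with Cv = (5/2)R = 20.8 J/(mol·K).
ΔU = 5.62×20.8×(1000−420) = 68200 J.

68200 J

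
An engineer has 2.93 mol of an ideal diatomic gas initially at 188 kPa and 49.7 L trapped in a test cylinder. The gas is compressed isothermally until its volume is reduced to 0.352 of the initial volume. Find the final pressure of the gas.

534 kPa

T₁ = P₁V₁/(nR) = 188×49.7/(2.93×8.314) = 384 K.
Isothermal: T stays 384 K; PV = const ⇒ V₂ = 17.5 L, P₂ = 534 kPa.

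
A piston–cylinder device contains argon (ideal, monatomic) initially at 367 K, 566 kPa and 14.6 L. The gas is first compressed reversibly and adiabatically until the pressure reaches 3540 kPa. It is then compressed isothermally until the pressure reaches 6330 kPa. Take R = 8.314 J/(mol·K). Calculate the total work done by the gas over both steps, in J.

n = P₁V₁/(RT₁) = 566×14.6/(8.314×367) = 2.71 mol.
Step 1 — Adiabatic: T₂/T₁ = (P₂/P₁)^((γ−1)/γ) ⇒ T₂ = 367×(6.25)^0.400 = 764 K; V₂ = 4.86 L.
ΔU = nCvΔT = 2.71×12.5×(764−367) = 13400 J.
Q = 0 for an adiabatic process, so W = −ΔU = -13400 J.
State after step 1: P = 3540 kPa, V = 4.86 L, T = 764 K.
Step 2 — Isothermal: T stays 764 K; PV = const ⇒ V₂ = 2.72 L, P₂ = 6330 kPa.
ΔU = 0 (ideal gas, T constant).
W = nRT ln(V₂/V₁) = 2.71×8.314×764×ln(0.559) = -10000 J.
Q = ΔU + W = -10000 J.
Net over both steps: W = -23400 J, Q = -10000 J, ΔU = 13400 J.

-23400 J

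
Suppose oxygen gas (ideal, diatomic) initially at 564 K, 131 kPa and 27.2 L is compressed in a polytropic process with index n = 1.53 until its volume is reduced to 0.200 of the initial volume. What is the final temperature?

1320 K

Polytropic n=1.53: T₂ = T₁(V₁/V₂)^(n−1) = 564×(5.00)^0.53 = 1320 K; P₂ = P₁(V₁/V₂)^n = 1540 kPa.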